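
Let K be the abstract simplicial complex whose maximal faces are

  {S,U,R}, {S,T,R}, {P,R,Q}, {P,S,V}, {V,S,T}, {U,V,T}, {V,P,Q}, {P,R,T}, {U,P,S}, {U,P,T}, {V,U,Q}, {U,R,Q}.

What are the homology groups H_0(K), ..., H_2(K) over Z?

Take the total order P < Q < R < S < T < U < V on the vertex set. Then K (dimension 2) consists of the simplices:

  0-simplices (7): P, Q, R, S, T, U, V
  1-simplices (18): PQ, PR, PS, PT, PU, PV, QR, QU, QV, RS, RT, RU, ST, SU, SV, TU, TV, UV
  2-simplices (12): PQR, PQV, PRT, PSU, PSV, PTU, QRU, QUV, RST, RSU, STV, TUV

so the chain groups are C_0 ≅ Z^7, C_1 ≅ Z^18, C_2 ≅ Z^12.

∂_1: C_1 → C_0 maps an edge to its endpoints' difference, ∂[p,q] = q − p. For instance
  ∂UV = V − U.
This gives a 7×18 integer matrix of rank 6; reducing to Smith normal form yields diagonal entries (1,1,1,1,1,1).

∂_2: C_2 → C_1 sends each 2-simplex [p,q,r] to [q,r] − [p,r] + [p,q]. For instance
  ∂PQV = QV − PV + PQ,
  ∂TUV = UV − TV + TU.
As a 18×12 matrix over Z this has rank 12, with invariant factors (1,1,1,1,1,1,1,1,1,1,1,2).

Now H_k = ker ∂_k / im ∂_{k+1}, so:

  H_0: rank C_0 − rank ∂_1 = 7 − 6 = 1, and the invariant factors of ∂_1 are all 1, so H_0 = Z.
  H_1: rank ker ∂_1 − rank ∂_2 = (18 − 6) − 12 = 0, and ∂_2 has invariant factor 2 > 1, so H_1 = Z_2.
  H_2: rank ker ∂_2 − rank ∂_3 = (12 − 12) − 0 = 0, and there is no ∂_3, so H_2 = 0.

H_0 ≅ Z,  H_1 ≅ Z_2,  H_2 = 0.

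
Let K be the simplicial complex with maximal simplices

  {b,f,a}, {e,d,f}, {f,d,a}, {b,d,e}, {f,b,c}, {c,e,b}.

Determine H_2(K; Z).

Take the total order a < b < c < d < e < f on the vertex set. Then K (dimension 2) consists of the simplices:

  0-simplices (6): a, b, c, d, e, f
  1-simplices (12): ab, ad, af, bc, bd, be, bf, ce, cf, de, df, ef
  2-simplices (6): abf, adf, bce, bcf, bde, def

Hence C_0 ≅ Z^6, C_1 ≅ Z^12, C_2 ≅ Z^6.

∂_1: C_1 → C_0 maps an edge to its endpoints' difference, ∂[p,q] = q − p.
This gives a 6×12 integer matrix of rank 5; reducing to Smith normal form yields diagonal entries (1,1,1,1,1).

The boundary map ∂_2: C_2 → C_1 acts by ∂[p,q,r] = [q,r] − [p,r] + [p,q]. For instance
  ∂adf = df − af + ad,
  ∂bde = de − be + bd.
The resulting 12×6 matrix has rank 6, and its Smith normal form has invariant factors (1,1,1,1,1,1).

From H_k ≅ ker(∂_k) / im(∂_{k+1}) we obtain:

  H_2: rank ker ∂_2 − rank ∂_3 = (6 − 6) − 0 = 0, and there is no ∂_3, so H_2 = 0.

H_2 = 0.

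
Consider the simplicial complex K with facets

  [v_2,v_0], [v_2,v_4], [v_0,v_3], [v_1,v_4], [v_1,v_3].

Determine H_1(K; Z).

H_1 ≅ Z.

Take the total order v_0 < v_1 < v_2 < v_3 < v_4 on the vertex set. Then K (dimension 1) consists of the simplices:

  0-simplices (5): [v_0], [v_1], [v_2], [v_3], [v_4]
  1-simplices (5): [v_0,v_2], [v_0,v_3], [v_1,v_3], [v_1,v_4], [v_2,v_4]

giving chain groups C_0 ≅ Z^5, C_1 ≅ Z^5.

∂_1: C_1 → C_0 is given by ∂[p,q] = [q] − [p].
This gives a 5×5 integer matrix of rank 4; reducing to Smith normal form yields diagonal entries (1,1,1,1).

Computing H_k = (kernel of ∂_k) / (image of ∂_{k+1}):

  H_1: rank ker ∂_1 − rank ∂_2 = (5 − 4) − 0 = 1, and there is no ∂_2, so H_1 ≅ Z.

(K is a triangulation of the circle S^1.)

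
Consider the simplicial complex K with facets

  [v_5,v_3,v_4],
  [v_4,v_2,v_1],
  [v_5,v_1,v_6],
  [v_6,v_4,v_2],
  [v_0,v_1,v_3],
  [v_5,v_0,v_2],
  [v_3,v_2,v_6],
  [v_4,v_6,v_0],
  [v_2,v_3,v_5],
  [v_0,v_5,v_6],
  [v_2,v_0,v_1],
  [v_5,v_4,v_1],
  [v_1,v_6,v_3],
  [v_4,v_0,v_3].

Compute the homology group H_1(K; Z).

H_1 ≅ Z^2.

K has 7 vertices, 21 edges, 14 triangles.
rank ∂_1 = 6, rank ∂_2 = 13 ⇒ b_1 = 21 − 6 − 13 = 2; all invariant factors of ∂_2 are 1 so no torsion. So H_1 = Z^2.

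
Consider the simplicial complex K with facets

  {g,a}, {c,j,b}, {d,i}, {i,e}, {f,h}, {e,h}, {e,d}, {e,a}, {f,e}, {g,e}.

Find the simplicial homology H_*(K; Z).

Take the total order a < b < c < d < e < f < g < h < i < j on the vertex set. Then K (dimension 2) consists of the simplices:

  0-simplices (10): a, b, c, d, e, f, g, h, i, j
  1-simplices (12): ae, ag, bc, bj, cj, de, di, ef, eg, eh, ei, fh
  2-simplices (1): bcj

Hence C_0 ≅ Z^10, C_1 ≅ Z^12, C_2 ≅ Z^1.

The boundary map ∂_1: C_1 → C_0 sends each edge [p,q] (with p < q) to q − p. For instance
  ∂di = i − d.
The resulting 10×12 matrix has rank 8, and its Smith normal form has invariant factors (1,1,1,1,1,1,1,1).

The boundary map ∂_2: C_2 → C_1 sends each 2-simplex [p,q,r] to [q,r] − [p,r] + [p,q]. For instance
  ∂bcj = cj − bj + bc.
As a 12×1 matrix over Z this has rank 1, with invariant factors (1).

Reading off H_k = ker ∂_k / im ∂_{k+1}:

  H_0: rank C_0 − rank ∂_1 = 10 − 8 = 2, and the invariant factors of ∂_1 are all 1, so H_0 ≅ Z^2.
  H_1: rank ker ∂_1 − rank ∂_2 = (12 − 8) − 1 = 3, and the invariant factors of ∂_2 are all 1, so H_1 ≅ Z^3.
  H_2: rank ker ∂_2 − rank ∂_3 = (1 − 1) − 0 = 0, and there is no ∂_3, so H_2 ≅ 0.

H_0 = Z^2,  H_1 = Z^3,  H_2 = 0.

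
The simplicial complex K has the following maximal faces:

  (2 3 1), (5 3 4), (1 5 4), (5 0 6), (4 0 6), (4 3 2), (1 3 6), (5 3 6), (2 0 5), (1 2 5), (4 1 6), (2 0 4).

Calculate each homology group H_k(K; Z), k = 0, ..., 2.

Order the vertices as 0 < 1 < 2 < 3 < 4 < 5 < 6. Listing each simplex with vertices in this order, K has dimension 2 with simplices:

  0-simplices (7): [0], [1], [2], [3], [4], [5], [6]
  1-simplices (18): [0,2], [0,4], [0,5], [0,6], [1,2], [1,3], [1,4], [1,5], [1,6], [2,3], [2,4], [2,5], [3,4], [3,5], [3,6], [4,5], [4,6], [5,6]
  2-simplices (12): [0,2,4], [0,2,5], [0,4,6], [0,5,6], [1,2,3], [1,2,5], [1,3,6], [1,4,5], [1,4,6], [2,3,4], [3,4,5], [3,5,6]

giving chain groups C_0 ≅ Z^7, C_1 ≅ Z^18, C_2 ≅ Z^12.

∂_1: C_1 → C_0 sends each edge [p,q] (with p < q) to q − p. For instance
  ∂[1,6] = [6] − [1].
The 7×18 boundary matrix has rank 6 and Smith normal form diag(1,1,1,1,1,1).

Boundary ∂_2: C_2 → C_1 sends each 2-simplex [p,q,r] to [q,r] − [p,r] + [p,q]. For instance
  ∂[3,5,6] = [5,6] − [3,6] + [3,5],
  ∂[3,4,5] = [4,5] − [3,5] + [3,4].
This gives a 18×12 integer matrix of rank 12; reducing to Smith normal form yields diagonal entries (1,1,1,1,1,1,1,1,1,1,1,2).

Now H_k = ker ∂_k / im ∂_{k+1}, so:

  H_0: rank C_0 − rank ∂_1 = 7 − 6 = 1, and the invariant factors of ∂_1 are all 1, so H_0 ≅ Z.
  H_1: rank ker ∂_1 − rank ∂_2 = (18 − 6) − 12 = 0, and ∂_2 has invariant factor 2 > 1, so H_1 ≅ Z/2Z.
  H_2: rank ker ∂_2 − rank ∂_3 = (12 − 12) − 0 = 0, and there is no ∂_3, so H_2 ≅ 0.

(K is a triangulation of the real projective plane RP^2.)

H_0 = Z,  H_1 = Z/2Z,  H_2 = 0.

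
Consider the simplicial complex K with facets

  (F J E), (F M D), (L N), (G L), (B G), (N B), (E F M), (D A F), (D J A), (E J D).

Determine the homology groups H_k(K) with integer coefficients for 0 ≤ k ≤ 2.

H_0 ≅ Z^2,  H_1 ≅ Z^2,  H_2 = 0.

Take the total order A < B < D < E < F < G < J < L < M < N on the vertex set. Then K (dimension 2) consists of the simplices:

  0-simplices (10): A, B, D, E, F, G, J, L, M, N
  1-simplices (16): AD, AF, AJ, BG, BN, DE, DF, DJ, DM, EF, EJ, EM, FJ, FM, GL, LN
  2-simplices (6): ADF, ADJ, DEJ, DFM, EFJ, EFM

giving chain groups C_0 ≅ Z^10, C_1 ≅ Z^16, C_2 ≅ Z^6.

Boundary ∂_1: C_1 → C_0 maps an edge to its endpoints' difference, ∂[p,q] = q − p. For instance
  ∂GL = L − G.
This gives a 10×16 integer matrix of rank 8; reducing to Smith normal form yields diagonal entries (1,1,1,1,1,1,1,1).

∂_2: C_2 → C_1 sends each 2-simplex [p,q,r] to [q,r] − [p,r] + [p,q]. For instance
  ∂ADF = DF − AF + AD,
  ∂DFM = FM − DM + DF.
As a 16×6 matrix over Z this has rank 6, with invariant factors (1,1,1,1,1,1).

From H_k ≅ ker(∂_k) / im(∂_{k+1}) we obtain:

  H_0: rank C_0 − rank ∂_1 = 10 − 8 = 2, and the invariant factors of ∂_1 are all 1, so H_0 ≅ Z^2.
  H_1: rank ker ∂_1 − rank ∂_2 = (16 − 8) − 6 = 2, and the invariant factors of ∂_2 are all 1, so H_1 ≅ Z^2.
  H_2: rank ker ∂_2 − rank ∂_3 = (6 − 6) − 0 = 0, and there is no ∂_3, so H_2 ≅ 0.

As a check, the Euler characteristic is 10 − 16 + 6 = 0, which agrees with 2 − 2 + 0 = 0.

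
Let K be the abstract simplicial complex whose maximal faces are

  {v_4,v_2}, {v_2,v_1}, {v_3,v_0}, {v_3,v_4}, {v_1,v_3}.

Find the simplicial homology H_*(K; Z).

Take the total order v_0 < v_1 < v_2 < v_3 < v_4 on the vertex set. Then K (dimension 1) consists of the simplices:

  0-simplices (5): [v_0], [v_1], [v_2], [v_3], [v_4]
  1-simplices (5): [v_0,v_3], [v_1,v_2], [v_1,v_3], [v_2,v_4], [v_3,v_4]

Hence C_0 ≅ Z^5, C_1 ≅ Z^5.

Boundary ∂_1: C_1 → C_0 is given by ∂[p,q] = [q] − [p].
This gives a 5×5 integer matrix of rank 4; reducing to Smith normal form yields diagonal entries (1,1,1,1).

From H_k ≅ ker(∂_k) / im(∂_{k+1}) we obtain:

  H_0: rank C_0 − rank ∂_1 = 5 − 4 = 1, and the invariant factors of ∂_1 are all 1, so H_0 = Z.
  H_1: rank ker ∂_1 − rank ∂_2 = (5 − 4) − 0 = 1, and there is no ∂_2, so H_1 = Z.

H_0 ≅ Z,  H_1 ≅ Z.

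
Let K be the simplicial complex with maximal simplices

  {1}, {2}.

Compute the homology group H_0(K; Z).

H_0 = Z^2.

K has 2 vertices.
rank ∂_0 = 0, rank ∂_1 = 0 ⇒ b_0 = 2 − 0 − 0 = 2. So H_0 ≅ Z^2.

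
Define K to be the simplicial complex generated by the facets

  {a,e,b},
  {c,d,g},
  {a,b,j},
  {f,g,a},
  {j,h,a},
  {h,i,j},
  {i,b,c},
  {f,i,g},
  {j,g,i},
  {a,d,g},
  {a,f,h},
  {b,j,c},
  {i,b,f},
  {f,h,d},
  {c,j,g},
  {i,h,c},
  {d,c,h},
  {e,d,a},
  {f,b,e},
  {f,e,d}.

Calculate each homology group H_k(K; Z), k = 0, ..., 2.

H_0 = Z,  H_1 = Z ⊕ Z_2,  H_2 = 0.

Order the vertices as a < b < c < d < e < f < g < h < i < j. Listing each simplex with vertices in this order, K has dimension 2 with simplices:

  0-simplices (10): a, b, c, d, e, f, g, h, i, j
  1-simplices (30): ab, ad, ae, af, ag, ah, aj, bc, be, bf, bi, bj, cd, cg, ch, ci, cj, de, df, dg, dh, ef, fg, fh, fi, gi, gj, hi, hj, ij
  2-simplices (20): abe, abj, ade, adg, afg, afh, ahj, bci, bcj, bef, bfi, cdg, cdh, cgj, chi, def, dfh, fgi, gij, hij

Hence C_0 ≅ Z^10, C_1 ≅ Z^30, C_2 ≅ Z^20.

∂_1: C_1 → C_0 maps an edge to its endpoints' difference, ∂[p,q] = q − p.
The 10×30 boundary matrix has rank 9 and Smith normal form diag(1,1,1,1,1,1,1,1,1).

Boundary ∂_2: C_2 → C_1 maps a triangle to the signed sum of its edges. For instance
  ∂bcj = cj − bj + bc,
  ∂dfh = fh − dh + df.
The 30×20 boundary matrix has rank 20 and Smith normal form diag(1,1,1,1,1,1,1,1,1,1,1,1,1,1,1,1,1,1,1,2).

Computing H_k = (kernel of ∂_k) / (image of ∂_{k+1}):

  H_0: rank C_0 − rank ∂_1 = 10 − 9 = 1, and the invariant factors of ∂_1 are all 1, so H_0 ≅ Z.
  H_1: rank ker ∂_1 − rank ∂_2 = (30 − 9) − 20 = 1, and ∂_2 has invariant factor 2 > 1, so H_1 ≅ Z ⊕ Z_2.
  H_2: rank ker ∂_2 − rank ∂_3 = (20 − 20) − 0 = 0, and there is no ∂_3, so H_2 ≅ 0.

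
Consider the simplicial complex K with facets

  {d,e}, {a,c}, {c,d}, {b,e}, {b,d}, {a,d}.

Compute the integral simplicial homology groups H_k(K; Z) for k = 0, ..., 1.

H_0 ≅ Z,  H_1 ≅ Z^2.

Take the total order a < b < c < d < e on the vertex set. Then K (dimension 1) consists of the simplices:

  0-simplices (5): a, b, c, d, e
  1-simplices (6): ac, ad, bd, be, cd, de

so the chain groups are C_0 ≅ Z^5, C_1 ≅ Z^6.

The boundary map ∂_1: C_1 → C_0 maps an edge to its endpoints' difference, ∂[p,q] = q − p. For instance
  ∂ad = d − a.
This gives a 5×6 integer matrix of rank 4; reducing to Smith normal form yields diagonal entries (1,1,1,1).

Computing H_k = (kernel of ∂_k) / (image of ∂_{k+1}):

  H_0: rank C_0 − rank ∂_1 = 5 − 4 = 1, and the invariant factors of ∂_1 are all 1, so H_0 = Z.
  H_1: rank ker ∂_1 − rank ∂_2 = (6 − 4) − 0 = 2, and there is no ∂_2, so H_1 = Z^2.

(K is a triangulation of a wedge of 2 circles.)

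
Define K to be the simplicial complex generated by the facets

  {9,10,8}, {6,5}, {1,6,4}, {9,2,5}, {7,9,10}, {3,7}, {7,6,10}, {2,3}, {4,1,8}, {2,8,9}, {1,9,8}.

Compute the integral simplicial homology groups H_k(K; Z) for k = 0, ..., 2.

We work with the vertex ordering 1 < 2 < 3 < 4 < 5 < 6 < 7 < 8 < 9 < 10. The simplices of K, each written with vertices in increasing order, are:

  0-simplices (10): [1], [2], [3], [4], [5], [6], [7], [8], [9], [10]
  1-simplices (20): [1,4], [1,6], [1,8], [1,9], [2,3], [2,5], [2,8], [2,9], [3,7], [4,6], [4,8], [5,6], [5,9], [6,7], [6,10], [7,9], [7,10], [8,9], [8,10], [9,10]
  2-simplices (8): [1,4,6], [1,4,8], [1,8,9], [2,5,9], [2,8,9], [6,7,10], [7,9,10], [8,9,10]

so the chain groups are C_0 ≅ Z^10, C_1 ≅ Z^20, C_2 ≅ Z^8.

The boundary map ∂_1: C_1 → C_0 sends each edge [p,q] (with p < q) to q − p.
The resulting 10×20 matrix has rank 9, and its Smith normal form has invariant factors (1,1,1,1,1,1,1,1,1).

∂_2: C_2 → C_1 maps a triangle to the signed sum of its edges. For instance
  ∂[7,9,10] = [9,10] − [7,10] + [7,9],
  ∂[1,4,6] = [4,6] − [1,6] + [1,4].
The 20×8 boundary matrix has rank 8 and Smith normal form diag(1,1,1,1,1,1,1,1).

Now H_k = ker ∂_k / im ∂_{k+1}, so:

  H_0: rank C_0 − rank ∂_1 = 10 − 9 = 1, and the invariant factors of ∂_1 are all 1, so H_0 = Z.
  H_1: rank ker ∂_1 − rank ∂_2 = (20 − 9) − 8 = 3, and the invariant factors of ∂_2 are all 1, so H_1 = Z^3.
  H_2: rank ker ∂_2 − rank ∂_3 = (8 − 8) − 0 = 0, and there is no ∂_3, so H_2 = 0.

As a check, the Euler characteristic is 10 − 20 + 8 = -2, which agrees with 1 − 3 + 0 = -2.

H_0 = Z,  H_1 = Z^3,  H_2 = 0.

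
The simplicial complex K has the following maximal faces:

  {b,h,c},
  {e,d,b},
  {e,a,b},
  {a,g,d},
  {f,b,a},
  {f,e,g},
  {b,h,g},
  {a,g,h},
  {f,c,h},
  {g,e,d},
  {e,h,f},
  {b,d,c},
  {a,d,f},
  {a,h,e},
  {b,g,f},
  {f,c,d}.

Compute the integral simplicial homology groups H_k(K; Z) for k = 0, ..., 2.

We work with the vertex ordering a < b < c < d < e < f < g < h. The simplices of K, each written with vertices in increasing order, are:

  0-simplices (8): a, b, c, d, e, f, g, h
  1-simplices (24): ab, ad, ae, af, ag, ah, bc, bd, be, bf, bg, bh, cd, cf, ch, de, df, dg, ef, eg, eh, fg, fh, gh
  2-simplices (16): abe, abf, adf, adg, aeh, agh, bcd, bch, bde, bfg, bgh, cdf, cfh, deg, efg, efh

so the chain groups are C_0 ≅ Z^8, C_1 ≅ Z^24, C_2 ≅ Z^16.

∂_1: C_1 → C_0 sends each edge [p,q] (with p < q) to q − p. For instance
  ∂ef = f − e.
The resulting 8×24 matrix has rank 7, and its Smith normal form has invariant factors (1,1,1,1,1,1,1).

Boundary ∂_2: C_2 → C_1 acts by ∂[p,q,r] = [q,r] − [p,r] + [p,q]. For instance
  ∂agh = gh − ah + ag,
  ∂bcd = cd − bd + bc.
As a 24×16 matrix over Z this has rank 15, with invariant factors (1,1,1,1,1,1,1,1,1,1,1,1,1,1,1).

Reading off H_k = ker ∂_k / im ∂_{k+1}:

  H_0: rank C_0 − rank ∂_1 = 8 − 7 = 1, and the invariant factors of ∂_1 are all 1, so H_0 = Z.
  H_1: rank ker ∂_1 − rank ∂_2 = (24 − 7) − 15 = 2, and the invariant factors of ∂_2 are all 1, so H_1 = Z^2.
  H_2: rank ker ∂_2 − rank ∂_3 = (16 − 15) − 0 = 1, and there is no ∂_3, so H_2 = Z.

(K is a triangulation of the torus T^2.)

H_0 ≅ Z,  H_1 ≅ Z^2,  H_2 ≅ Z.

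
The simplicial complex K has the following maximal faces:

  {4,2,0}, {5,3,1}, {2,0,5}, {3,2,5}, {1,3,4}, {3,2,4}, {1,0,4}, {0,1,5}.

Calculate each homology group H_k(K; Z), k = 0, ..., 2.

H_0 = Z,  H_1 = 0,  H_2 = Z.

Take the total order 0 < 1 < 2 < 3 < 4 < 5 on the vertex set. Then K (dimension 2) consists of the simplices:

  0-simplices (6): [0], [1], [2], [3], [4], [5]
  1-simplices (12): [0,1], [0,2], [0,4], [0,5], [1,3], [1,4], [1,5], [2,3], [2,4], [2,5], [3,4], [3,5]
  2-simplices (8): [0,1,4], [0,1,5], [0,2,4], [0,2,5], [1,3,4], [1,3,5], [2,3,4], [2,3,5]

Hence C_0 ≅ Z^6, C_1 ≅ Z^12, C_2 ≅ Z^8.

Boundary ∂_1: C_1 → C_0 is given by ∂[p,q] = [q] − [p].
As a 6×12 matrix over Z this has rank 5, with invariant factors (1,1,1,1,1).

Boundary ∂_2: C_2 → C_1 maps a triangle to the signed sum of its edges. For instance
  ∂[2,3,4] = [3,4] − [2,4] + [2,3],
  ∂[0,2,5] = [2,5] − [0,5] + [0,2].
As a 12×8 matrix over Z this has rank 7, with invariant factors (1,1,1,1,1,1,1).

Now H_k = ker ∂_k / im ∂_{k+1}, so:

  H_0: rank C_0 − rank ∂_1 = 6 − 5 = 1, and the invariant factors of ∂_1 are all 1, so H_0 = Z.
  H_1: rank ker ∂_1 − rank ∂_2 = (12 − 5) − 7 = 0, and the invariant factors of ∂_2 are all 1, so H_1 = 0.
  H_2: rank ker ∂_2 − rank ∂_3 = (8 − 7) − 0 = 1, and there is no ∂_3, so H_2 = Z.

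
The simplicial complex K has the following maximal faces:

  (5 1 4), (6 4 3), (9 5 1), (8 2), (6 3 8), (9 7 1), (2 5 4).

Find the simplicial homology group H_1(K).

Take the total order 1 < 2 < 3 < 4 < 5 < 6 < 7 < 8 < 9 on the vertex set. Then K (dimension 2) consists of the simplices:

  0-simplices (9): [1], [2], [3], [4], [5], [6], [7], [8], [9]
  1-simplices (15): [1,4], [1,5], [1,7], [1,9], [2,4], [2,5], [2,8], [3,4], [3,6], [3,8], [4,5], [4,6], [5,9], [6,8], [7,9]
  2-simplices (6): [1,4,5], [1,5,9], [1,7,9], [2,4,5], [3,4,6], [3,6,8]

giving chain groups C_0 ≅ Z^9, C_1 ≅ Z^15, C_2 ≅ Z^6.

Boundary ∂_1: C_1 → C_0 maps an edge to its endpoints' difference, ∂[p,q] = q − p. For instance
  ∂[1,9] = [9] − [1].
This gives a 9×15 integer matrix of rank 8; reducing to Smith normal form yields diagonal entries (1,1,1,1,1,1,1,1).

The boundary map ∂_2: C_2 → C_1 maps a triangle to the signed sum of its edges. For instance
  ∂[3,4,6] = [4,6] − [3,6] + [3,4],
  ∂[1,4,5] = [4,5] − [1,5] + [1,4].
As a 15×6 matrix over Z this has rank 6, with invariant factors (1,1,1,1,1,1).

Computing H_k = (kernel of ∂_k) / (image of ∂_{k+1}):

  H_1: rank ker ∂_1 − rank ∂_2 = (15 − 8) − 6 = 1, and the invariant factors of ∂_2 are all 1, so H_1 = Z.

H_1 ≅ Z.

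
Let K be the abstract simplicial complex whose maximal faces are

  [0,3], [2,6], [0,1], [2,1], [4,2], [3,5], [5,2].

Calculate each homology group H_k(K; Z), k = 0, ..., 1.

H_0 ≅ Z,  H_1 ≅ Z.

Take the total order 0 < 1 < 2 < 3 < 4 < 5 < 6 on the vertex set. Then K (dimension 1) consists of the simplices:

  0-simplices (7): [0], [1], [2], [3], [4], [5], [6]
  1-simplices (7): [0,1], [0,3], [1,2], [2,4], [2,5], [2,6], [3,5]

so the chain groups are C_0 ≅ Z^7, C_1 ≅ Z^7.

Boundary ∂_1: C_1 → C_0 is given by ∂[p,q] = [q] − [p]. For instance
  ∂[2,4] = [4] − [2].
As a 7×7 matrix over Z this has rank 6, with invariant factors (1,1,1,1,1,1).

Computing H_k = (kernel of ∂_k) / (image of ∂_{k+1}):

  H_0: rank C_0 − rank ∂_1 = 7 − 6 = 1, and the invariant factors of ∂_1 are all 1, so H_0 = Z.
  H_1: rank ker ∂_1 − rank ∂_2 = (7 − 6) − 0 = 1, and there is no ∂_2, so H_1 = Z.

As a check, the Euler characteristic is 7 − 7 = 0, which agrees with 1 − 1 = 0.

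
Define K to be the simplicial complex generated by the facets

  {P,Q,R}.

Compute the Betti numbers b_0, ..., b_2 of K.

K has 3 vertices, 3 edges, 1 triangle.
rank ∂_0 = 0, rank ∂_1 = 2 ⇒ b_0 = 3 − 0 − 2 = 1; all invariant factors of ∂_1 are 1 so no torsion. So H_0 ≅ Z.
rank ∂_1 = 2, rank ∂_2 = 1 ⇒ b_1 = 3 − 2 − 1 = 0; all invariant factors of ∂_2 are 1 so no torsion. So H_1 ≅ 0.
rank ∂_2 = 1, rank ∂_3 = 0 ⇒ b_2 = 1 − 1 − 0 = 0. So H_2 ≅ 0.

b_0 = 1, b_1 = 0, b_2 = 0.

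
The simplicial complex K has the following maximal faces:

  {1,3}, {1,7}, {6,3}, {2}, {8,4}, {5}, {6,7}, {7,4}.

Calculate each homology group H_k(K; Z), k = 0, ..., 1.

H_0 = Z^3,  H_1 = Z.

Take the total order 1 < 2 < 3 < 4 < 5 < 6 < 7 < 8 on the vertex set. Then K (dimension 1) consists of the simplices:

  0-simplices (8): [1], [2], [3], [4], [5], [6], [7], [8]
  1-simplices (6): [1,3], [1,7], [3,6], [4,7], [4,8], [6,7]

giving chain groups C_0 ≅ Z^8, C_1 ≅ Z^6.

∂_1: C_1 → C_0 is given by ∂[p,q] = [q] − [p]. For instance
  ∂[4,7] = [7] − [4].
This gives a 8×6 integer matrix of rank 5; reducing to Smith normal form yields diagonal entries (1,1,1,1,1).

Computing H_k = (kernel of ∂_k) / (image of ∂_{k+1}):

  H_0: rank C_0 − rank ∂_1 = 8 − 5 = 3, and the invariant factors of ∂_1 are all 1, so H_0 = Z^3.
  H_1: rank ker ∂_1 − rank ∂_2 = (6 − 5) − 0 = 1, and there is no ∂_2, so H_1 = Z.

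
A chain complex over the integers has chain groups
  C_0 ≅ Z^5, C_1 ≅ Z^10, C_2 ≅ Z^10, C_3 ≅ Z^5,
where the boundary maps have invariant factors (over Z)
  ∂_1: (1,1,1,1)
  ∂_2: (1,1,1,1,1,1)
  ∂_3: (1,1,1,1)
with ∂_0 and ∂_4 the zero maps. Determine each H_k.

H_0 ≅ Z,  H_1 = 0,  H_2 = 0,  H_3 ≅ Z.

H_0: b_0 = 5 − 0 − 4 = 1; torsion from ∂_1 factors > 1: none. So H_0 ≅ Z.
H_1: b_1 = 10 − 4 − 6 = 0; torsion from ∂_2 factors > 1: none. So H_1 ≅ 0.
H_2: b_2 = 10 − 6 − 4 = 0; torsion from ∂_3 factors > 1: none. So H_2 ≅ 0.
H_3: b_3 = 5 − 4 − 0 = 1; torsion from ∂_4 factors > 1: none. So H_3 ≅ Z.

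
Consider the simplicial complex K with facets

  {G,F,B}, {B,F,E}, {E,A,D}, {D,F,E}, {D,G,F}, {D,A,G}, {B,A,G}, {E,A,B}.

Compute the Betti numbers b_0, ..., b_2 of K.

Fix the vertex order A < B < D < E < F < G and write every simplex with vertices in increasing order. Then dim K = 2 and the simplices of K are:

  0-simplices (6): A, B, D, E, F, G
  1-simplices (12): AB, AD, AE, AG, BE, BF, BG, DE, DF, DG, EF, FG
  2-simplices (8): ABE, ABG, ADE, ADG, BEF, BFG, DEF, DFG

Hence C_0 ≅ Z^6, C_1 ≅ Z^12, C_2 ≅ Z^8.

The boundary map ∂_1: C_1 → C_0 is given by ∂[p,q] = [q] − [p].
The resulting 6×12 matrix has rank 5, and its Smith normal form has invariant factors (1,1,1,1,1).

Boundary ∂_2: C_2 → C_1 sends each 2-simplex [p,q,r] to [q,r] − [p,r] + [p,q]. For instance
  ∂ABE = BE − AE + AB,
  ∂DFG = FG − DG + DF.
As a 12×8 matrix over Z this has rank 7, with invariant factors (1,1,1,1,1,1,1).

Computing H_k = (kernel of ∂_k) / (image of ∂_{k+1}):

  H_0: rank C_0 − rank ∂_1 = 6 − 5 = 1, and the invariant factors of ∂_1 are all 1, so H_0 ≅ Z.
  H_1: rank ker ∂_1 − rank ∂_2 = (12 − 5) − 7 = 0, and the invariant factors of ∂_2 are all 1, so H_1 ≅ 0.
  H_2: rank ker ∂_2 − rank ∂_3 = (8 − 7) − 0 = 1, and there is no ∂_3, so H_2 ≅ Z.

Hence the Betti numbers are b_0 = 1, b_1 = 0, b_2 = 1.

b_0 = 1, b_1 = 0, b_2 = 1.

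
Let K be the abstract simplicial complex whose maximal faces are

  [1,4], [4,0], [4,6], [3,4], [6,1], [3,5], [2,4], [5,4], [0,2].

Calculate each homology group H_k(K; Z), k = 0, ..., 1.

Order the vertices as 0 < 1 < 2 < 3 < 4 < 5 < 6. Listing each simplex with vertices in this order, K has dimension 1 with simplices:

  0-simplices (7): [0], [1], [2], [3], [4], [5], [6]
  1-simplices (9): [0,2], [0,4], [1,4], [1,6], [2,4], [3,4], [3,5], [4,5], [4,6]

giving chain groups C_0 ≅ Z^7, C_1 ≅ Z^9.

The boundary map ∂_1: C_1 → C_0 sends each edge [p,q] (with p < q) to q − p.
The resulting 7×9 matrix has rank 6, and its Smith normal form has invariant factors (1,1,1,1,1,1).

Computing H_k = (kernel of ∂_k) / (image of ∂_{k+1}):

  H_0: rank C_0 − rank ∂_1 = 7 − 6 = 1, and the invariant factors of ∂_1 are all 1, so H_0 = Z.
  H_1: rank ker ∂_1 − rank ∂_2 = (9 − 6) − 0 = 3, and there is no ∂_2, so H_1 = Z^3.

(K is a triangulation of a wedge of 3 circles.)

H_0 = Z,  H_1 = Z^3.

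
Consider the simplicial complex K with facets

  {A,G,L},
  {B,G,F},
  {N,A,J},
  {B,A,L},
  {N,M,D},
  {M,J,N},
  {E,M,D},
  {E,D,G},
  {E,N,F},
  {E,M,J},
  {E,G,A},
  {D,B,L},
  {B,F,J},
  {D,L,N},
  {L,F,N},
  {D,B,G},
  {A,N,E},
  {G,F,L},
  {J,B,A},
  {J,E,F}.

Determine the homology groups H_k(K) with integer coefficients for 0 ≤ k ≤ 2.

H_0 = Z,  H_1 = Z × Z/2,  H_2 = 0.

We work with the vertex ordering A < B < D < E < F < G < J < L < M < N. The simplices of K, each written with vertices in increasing order, are:

  0-simplices (10): A, B, D, E, F, G, J, L, M, N
  1-simplices (30): AB, AE, AG, AJ, AL, AN, BD, BF, BG, BJ, BL, DE, DG, DL, DM, DN, EF, EG, EJ, EM, EN, FG, FJ, FL, FN, GL, JM, JN, LN, MN
  2-simplices (20): ABJ, ABL, AEG, AEN, AGL, AJN, BDG, BDL, BFG, BFJ, DEG, DEM, DLN, DMN, EFJ, EFN, EJM, FGL, FLN, JMN

so the chain groups are C_0 ≅ Z^10, C_1 ≅ Z^30, C_2 ≅ Z^20.

Boundary ∂_1: C_1 → C_0 is given by ∂[p,q] = [q] − [p]. For instance
  ∂AJ = J − A.
As a 10×30 matrix over Z this has rank 9, with invariant factors (1,1,1,1,1,1,1,1,1).

Boundary ∂_2: C_2 → C_1 sends each 2-simplex [p,q,r] to [q,r] − [p,r] + [p,q]. For instance
  ∂JMN = MN − JN + JM,
  ∂EFJ = FJ − EJ + EF.
As a 30×20 matrix over Z this has rank 20, with invariant factors (1,1,1,1,1,1,1,1,1,1,1,1,1,1,1,1,1,1,1,2).

Now H_k = ker ∂_k / im ∂_{k+1}, so:

  H_0: rank C_0 − rank ∂_1 = 10 − 9 = 1, and the invariant factors of ∂_1 are all 1, so H_0 = Z.
  H_1: rank ker ∂_1 − rank ∂_2 = (30 − 9) − 20 = 1, and ∂_2 has invariant factor 2 > 1, so H_1 = Z × Z/2.
  H_2: rank ker ∂_2 − rank ∂_3 = (20 − 20) − 0 = 0, and there is no ∂_3, so H_2 = 0.

As a check, the Euler characteristic is 10 − 30 + 20 = 0, which agrees with 1 − 1 + 0 = 0.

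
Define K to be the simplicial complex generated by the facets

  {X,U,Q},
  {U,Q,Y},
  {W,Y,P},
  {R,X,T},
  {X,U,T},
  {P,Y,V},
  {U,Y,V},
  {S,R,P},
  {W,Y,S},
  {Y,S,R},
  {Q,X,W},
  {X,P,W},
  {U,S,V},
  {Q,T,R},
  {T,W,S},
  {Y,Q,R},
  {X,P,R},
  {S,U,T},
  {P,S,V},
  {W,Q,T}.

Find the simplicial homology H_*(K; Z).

H_0 = Z,  H_1 = Z ⊕ Z_2,  H_2 = 0.

We work with the vertex ordering P < Q < R < S < T < U < V < W < X < Y. The simplices of K, each written with vertices in increasing order, are:

  0-simplices (10): P, Q, R, S, T, U, V, W, X, Y
  1-simplices (30): PR, PS, PV, PW, PX, PY, QR, QT, QU, QW, QX, QY, RS, RT, RX, RY, ST, SU, SV, SW, SY, TU, TW, TX, UV, UX, UY, VY, WX, WY
  2-simplices (20): PRS, PRX, PSV, PVY, PWX, PWY, QRT, QRY, QTW, QUX, QUY, QWX, RSY, RTX, STU, STW, SUV, SWY, TUX, UVY

so the chain groups are C_0 ≅ Z^10, C_1 ≅ Z^30, C_2 ≅ Z^20.

∂_1: C_1 → C_0 sends each edge [p,q] (with p < q) to q − p. For instance
  ∂TW = W − T.
The 10×30 boundary matrix has rank 9 and Smith normal form diag(1,1,1,1,1,1,1,1,1).

∂_2: C_2 → C_1 maps a triangle to the signed sum of its edges. For instance
  ∂QRY = RY − QY + QR,
  ∂STU = TU − SU + ST.
The resulting 30×20 matrix has rank 20, and its Smith normal form has invariant factors (1,1,1,1,1,1,1,1,1,1,1,1,1,1,1,1,1,1,1,2).

Reading off H_k = ker ∂_k / im ∂_{k+1}:

  H_0: rank C_0 − rank ∂_1 = 10 − 9 = 1, and the invariant factors of ∂_1 are all 1, so H_0 = Z.
  H_1: rank ker ∂_1 − rank ∂_2 = (30 − 9) − 20 = 1, and ∂_2 has invariant factor 2 > 1, so H_1 = Z ⊕ Z_2.
  H_2: rank ker ∂_2 − rank ∂_3 = (20 − 20) − 0 = 0, and there is no ∂_3, so H_2 = 0.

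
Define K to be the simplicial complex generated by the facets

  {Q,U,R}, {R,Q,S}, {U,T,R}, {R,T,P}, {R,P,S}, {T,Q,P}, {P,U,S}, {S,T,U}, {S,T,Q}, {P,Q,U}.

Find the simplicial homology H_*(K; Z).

H_0 = Z,  H_1 = Z/2,  H_2 = 0.

Fix the vertex order P < Q < R < S < T < U and write every simplex with vertices in increasing order. Then dim K = 2 and the simplices of K are:

  0-simplices (6): P, Q, R, S, T, U
  1-simplices (15): PQ, PR, PS, PT, PU, QR, QS, QT, QU, RS, RT, RU, ST, SU, TU
  2-simplices (10): PQT, PQU, PRS, PRT, PSU, QRS, QRU, QST, RTU, STU

so the chain groups are C_0 ≅ Z^6, C_1 ≅ Z^15, C_2 ≅ Z^10.

The boundary map ∂_1: C_1 → C_0 sends each edge [p,q] (with p < q) to q − p. For instance
  ∂PT = T − P.
As a 6×15 matrix over Z this has rank 5, with invariant factors (1,1,1,1,1).

Boundary ∂_2: C_2 → C_1 acts by ∂[p,q,r] = [q,r] − [p,r] + [p,q]. For instance
  ∂PQU = QU − PU + PQ,
  ∂PRT = RT − PT + PR.
As a 15×10 matrix over Z this has rank 10, with invariant factors (1,1,1,1,1,1,1,1,1,2).

From H_k ≅ ker(∂_k) / im(∂_{k+1}) we obtain:

  H_0: rank C_0 − rank ∂_1 = 6 − 5 = 1, and the invariant factors of ∂_1 are all 1, so H_0 = Z.
  H_1: rank ker ∂_1 − rank ∂_2 = (15 − 5) − 10 = 0, and ∂_2 has invariant factor 2 > 1, so H_1 = Z/2.
  H_2: rank ker ∂_2 − rank ∂_3 = (10 − 10) − 0 = 0, and there is no ∂_3, so H_2 = 0.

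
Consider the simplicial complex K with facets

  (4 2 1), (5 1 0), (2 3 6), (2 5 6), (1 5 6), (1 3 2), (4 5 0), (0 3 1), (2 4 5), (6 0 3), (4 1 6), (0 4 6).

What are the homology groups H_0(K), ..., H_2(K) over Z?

Fix the vertex order 0 < 1 < 2 < 3 < 4 < 5 < 6 and write every simplex with vertices in increasing order. Then dim K = 2 and the simplices of K are:

  0-simplices (7): [0], [1], [2], [3], [4], [5], [6]
  1-simplices (18): [0,1], [0,3], [0,4], [0,5], [0,6], [1,2], [1,3], [1,4], [1,5], [1,6], [2,3], [2,4], [2,5], [2,6], [3,6], [4,5], [4,6], [5,6]
  2-simplices (12): [0,1,3], [0,1,5], [0,3,6], [0,4,5], [0,4,6], [1,2,3], [1,2,4], [1,4,6], [1,5,6], [2,3,6], [2,4,5], [2,5,6]

Hence C_0 ≅ Z^7, C_1 ≅ Z^18, C_2 ≅ Z^12.

Boundary ∂_1: C_1 → C_0 sends each edge [p,q] (with p < q) to q − p. For instance
  ∂[3,6] = [6] − [3].
As a 7×18 matrix over Z this has rank 6, with invariant factors (1,1,1,1,1,1).

The boundary map ∂_2: C_2 → C_1 maps a triangle to the signed sum of its edges. For instance
  ∂[2,4,5] = [4,5] − [2,5] + [2,4],
  ∂[0,1,5] = [1,5] − [0,5] + [0,1].
The 18×12 boundary matrix has rank 12 and Smith normal form diag(1,1,1,1,1,1,1,1,1,1,1,2).

Computing H_k = (kernel of ∂_k) / (image of ∂_{k+1}):

  H_0: rank C_0 − rank ∂_1 = 7 − 6 = 1, and the invariant factors of ∂_1 are all 1, so H_0 = Z.
  H_1: rank ker ∂_1 − rank ∂_2 = (18 − 6) − 12 = 0, and ∂_2 has invariant factor 2 > 1, so H_1 = Z/2Z.
  H_2: rank ker ∂_2 − rank ∂_3 = (12 − 12) − 0 = 0, and there is no ∂_3, so H_2 = 0.

H_0 = Z,  H_1 = Z/2Z,  H_2 = 0.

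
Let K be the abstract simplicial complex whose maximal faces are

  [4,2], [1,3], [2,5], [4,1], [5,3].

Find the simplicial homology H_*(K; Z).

Fix the vertex order 1 < 2 < 3 < 4 < 5 and write every simplex with vertices in increasing order. Then dim K = 1 and the simplices of K are:

  0-simplices (5): [1], [2], [3], [4], [5]
  1-simplices (5): [1,3], [1,4], [2,4], [2,5], [3,5]

Hence C_0 ≅ Z^5, C_1 ≅ Z^5.

∂_1: C_1 → C_0 maps an edge to its endpoints' difference, ∂[p,q] = q − p. For instance
  ∂[2,5] = [5] − [2].
The resulting 5×5 matrix has rank 4, and its Smith normal form has invariant factors (1,1,1,1).

Now H_k = ker ∂_k / im ∂_{k+1}, so:

  H_0: rank C_0 − rank ∂_1 = 5 − 4 = 1, and the invariant factors of ∂_1 are all 1, so H_0 ≅ Z.
  H_1: rank ker ∂_1 − rank ∂_2 = (5 − 4) − 0 = 1, and there is no ∂_2, so H_1 ≅ Z.

H_0 ≅ Z,  H_1 ≅ Z.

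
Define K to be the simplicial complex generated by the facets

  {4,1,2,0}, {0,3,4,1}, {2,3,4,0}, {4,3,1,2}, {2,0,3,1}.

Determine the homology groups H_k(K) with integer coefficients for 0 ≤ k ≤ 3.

Order the vertices as 0 < 1 < 2 < 3 < 4. Listing each simplex with vertices in this order, K has dimension 3 with simplices:

  0-simplices (5): [0], [1], [2], [3], [4]
  1-simplices (10): [0,1], [0,2], [0,3], [0,4], [1,2], [1,3], [1,4], [2,3], [2,4], [3,4]
  2-simplices (10): [0,1,2], [0,1,3], [0,1,4], [0,2,3], [0,2,4], [0,3,4], [1,2,3], [1,2,4], [1,3,4], [2,3,4]
  3-simplices (5): [0,1,2,3], [0,1,2,4], [0,1,3,4], [0,2,3,4], [1,2,3,4]

so the chain groups are C_0 ≅ Z^5, C_1 ≅ Z^10, C_2 ≅ Z^10, C_3 ≅ Z^5.

Boundary ∂_1: C_1 → C_0 sends each edge [p,q] (with p < q) to q − p. For instance
  ∂[0,4] = [4] − [0].
As a 5×10 matrix over Z this has rank 4, with invariant factors (1,1,1,1).

Boundary ∂_2: C_2 → C_1 sends each 2-simplex [p,q,r] to [q,r] − [p,r] + [p,q]. For instance
  ∂[1,2,3] = [2,3] − [1,3] + [1,2],
  ∂[2,3,4] = [3,4] − [2,4] + [2,3].
The resulting 10×10 matrix has rank 6, and its Smith normal form has invariant factors (1,1,1,1,1,1).

∂_3: C_3 → C_2 sends each 3-simplex σ to the alternating sum Σ_i (−1)^i (σ with its i-th vertex removed). For instance
  ∂[1,2,3,4] = [2,3,4] − [1,3,4] + [1,2,4] − [1,2,3],
  ∂[0,2,3,4] = [2,3,4] − [0,3,4] + [0,2,4] − [0,2,3].
As a 10×5 matrix over Z this has rank 4, with invariant factors (1,1,1,1).

Computing H_k = (kernel of ∂_k) / (image of ∂_{k+1}):

  H_0: rank C_0 − rank ∂_1 = 5 − 4 = 1, and the invariant factors of ∂_1 are all 1, so H_0 = Z.
  H_1: rank ker ∂_1 − rank ∂_2 = (10 − 4) − 6 = 0, and the invariant factors of ∂_2 are all 1, so H_1 = 0.
  H_2: rank ker ∂_2 − rank ∂_3 = (10 − 6) − 4 = 0, and the invariant factors of ∂_3 are all 1, so H_2 = 0.
  H_3: rank ker ∂_3 − rank ∂_4 = (5 − 4) − 0 = 1, and there is no ∂_4, so H_3 = Z.

(K is a triangulation of the 3-sphere S^3.)

H_0 ≅ Z,  H_1 = 0,  H_2 = 0,  H_3 ≅ Z.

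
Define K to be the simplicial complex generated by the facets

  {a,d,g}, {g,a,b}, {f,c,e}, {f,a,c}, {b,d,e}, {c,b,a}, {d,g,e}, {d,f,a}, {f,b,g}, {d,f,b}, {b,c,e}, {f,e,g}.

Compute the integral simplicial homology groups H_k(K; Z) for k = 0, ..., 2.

H_0 ≅ Z,  H_1 ≅ Z/2,  H_2 = 0.

Take the total order a < b < c < d < e < f < g on the vertex set. Then K (dimension 2) consists of the simplices:

  0-simplices (7): a, b, c, d, e, f, g
  1-simplices (18): ab, ac, ad, af, ag, bc, bd, be, bf, bg, ce, cf, de, df, dg, ef, eg, fg
  2-simplices (12): abc, abg, acf, adf, adg, bce, bde, bdf, bfg, cef, deg, efg

so the chain groups are C_0 ≅ Z^7, C_1 ≅ Z^18, C_2 ≅ Z^12.

Boundary ∂_1: C_1 → C_0 sends each edge [p,q] (with p < q) to q − p.
As a 7×18 matrix over Z this has rank 6, with invariant factors (1,1,1,1,1,1).

Boundary ∂_2: C_2 → C_1 acts by ∂[p,q,r] = [q,r] − [p,r] + [p,q]. For instance
  ∂deg = eg − dg + de,
  ∂cef = ef − cf + ce.
The 18×12 boundary matrix has rank 12 and Smith normal form diag(1,1,1,1,1,1,1,1,1,1,1,2).

Computing H_k = (kernel of ∂_k) / (image of ∂_{k+1}):

  H_0: rank C_0 − rank ∂_1 = 7 − 6 = 1, and the invariant factors of ∂_1 are all 1, so H_0 = Z.
  H_1: rank ker ∂_1 − rank ∂_2 = (18 − 6) − 12 = 0, and ∂_2 has invariant factor 2 > 1, so H_1 = Z/2.
  H_2: rank ker ∂_2 − rank ∂_3 = (12 − 12) − 0 = 0, and there is no ∂_3, so H_2 = 0.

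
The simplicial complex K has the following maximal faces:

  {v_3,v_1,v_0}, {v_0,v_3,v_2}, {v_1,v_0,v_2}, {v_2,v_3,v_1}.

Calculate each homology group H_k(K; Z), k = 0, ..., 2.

K has 4 vertices, 6 edges, 4 triangles.
rank ∂_0 = 0, rank ∂_1 = 3 ⇒ b_0 = 4 − 0 − 3 = 1; all invariant factors of ∂_1 are 1 so no torsion. So H_0 ≅ Z.
rank ∂_1 = 3, rank ∂_2 = 3 ⇒ b_1 = 6 − 3 − 3 = 0; all invariant factors of ∂_2 are 1 so no torsion. So H_1 ≅ 0.
rank ∂_2 = 3, rank ∂_3 = 0 ⇒ b_2 = 4 − 3 − 0 = 1. So H_2 ≅ Z.

H_0 = Z,  H_1 = 0,  H_2 = Z.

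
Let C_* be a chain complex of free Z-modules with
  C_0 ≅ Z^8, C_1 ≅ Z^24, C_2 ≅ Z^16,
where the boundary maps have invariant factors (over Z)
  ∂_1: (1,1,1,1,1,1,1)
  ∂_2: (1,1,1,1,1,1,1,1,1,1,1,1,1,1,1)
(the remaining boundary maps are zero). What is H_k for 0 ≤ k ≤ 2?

H_0: b_0 = 8 − 0 − 7 = 1; torsion from ∂_1 factors > 1: none. So H_0 = Z.
H_1: b_1 = 24 − 7 − 15 = 2; torsion from ∂_2 factors > 1: none. So H_1 = Z^2.
H_2: b_2 = 16 − 15 − 0 = 1; torsion from ∂_3 factors > 1: none. So H_2 = Z.

H_0 = Z,  H_1 = Z^2,  H_2 = Z.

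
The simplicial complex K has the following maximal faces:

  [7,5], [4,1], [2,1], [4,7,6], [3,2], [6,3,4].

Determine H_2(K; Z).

We work with the vertex ordering 1 < 2 < 3 < 4 < 5 < 6 < 7. The simplices of K, each written with vertices in increasing order, are:

  0-simplices (7): [1], [2], [3], [4], [5], [6], [7]
  1-simplices (9): [1,2], [1,4], [2,3], [3,4], [3,6], [4,6], [4,7], [5,7], [6,7]
  2-simplices (2): [3,4,6], [4,6,7]

Hence C_0 ≅ Z^7, C_1 ≅ Z^9, C_2 ≅ Z^2.

∂_1: C_1 → C_0 is given by ∂[p,q] = [q] − [p]. For instance
  ∂[3,6] = [6] − [3].
This gives a 7×9 integer matrix of rank 6; reducing to Smith normal form yields diagonal entries (1,1,1,1,1,1).

Boundary ∂_2: C_2 → C_1 acts by ∂[p,q,r] = [q,r] − [p,r] + [p,q]. For instance
  ∂[3,4,6] = [4,6] − [3,6] + [3,4],
  ∂[4,6,7] = [6,7] − [4,7] + [4,6].
The 9×2 boundary matrix has rank 2 and Smith normal form diag(1,1).

From H_k ≅ ker(∂_k) / im(∂_{k+1}) we obtain:

  H_2: rank ker ∂_2 − rank ∂_3 = (2 − 2) − 0 = 0, and there is no ∂_3, so H_2 ≅ 0.

H_2 ≅ 0.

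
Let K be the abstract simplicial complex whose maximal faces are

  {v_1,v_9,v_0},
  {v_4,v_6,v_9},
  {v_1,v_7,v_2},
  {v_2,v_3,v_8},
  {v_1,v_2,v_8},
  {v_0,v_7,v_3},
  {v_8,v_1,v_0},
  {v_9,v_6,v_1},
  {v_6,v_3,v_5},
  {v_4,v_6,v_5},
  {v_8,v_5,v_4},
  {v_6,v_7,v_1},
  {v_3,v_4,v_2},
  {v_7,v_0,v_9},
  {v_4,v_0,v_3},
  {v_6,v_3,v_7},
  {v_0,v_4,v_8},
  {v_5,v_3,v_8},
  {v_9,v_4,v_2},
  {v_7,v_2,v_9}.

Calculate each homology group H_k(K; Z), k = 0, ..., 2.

H_0 ≅ Z,  H_1 ≅ Z ⊕ Z/2Z,  H_2 = 0.

We work with the vertex ordering v_0 < v_1 < v_2 < v_3 < v_4 < v_5 < v_6 < v_7 < v_8 < v_9. The simplices of K, each written with vertices in increasing order, are:

  0-simplices (10): [v_0], [v_1], [v_2], [v_3], [v_4], [v_5], [v_6], [v_7], [v_8], [v_9]
  1-simplices (30): (30 of them)
  2-simplices (20): (20 of them)

Hence C_0 ≅ Z^10, C_1 ≅ Z^30, C_2 ≅ Z^20.

∂_1: C_1 → C_0 is given by ∂[p,q] = [q] − [p]. For instance
  ∂[v_2,v_9] = [v_9] − [v_2].
As a 10×30 matrix over Z this has rank 9, with invariant factors (1,1,1,1,1,1,1,1,1).

∂_2: C_2 → C_1 acts by ∂[p,q,r] = [q,r] − [p,r] + [p,q]. For instance
  ∂[v_2,v_4,v_9] = [v_4,v_9] − [v_2,v_9] + [v_2,v_4],
  ∂[v_2,v_3,v_4] = [v_3,v_4] − [v_2,v_4] + [v_2,v_3].
This gives a 30×20 integer matrix of rank 20; reducing to Smith normal form yields diagonal entries (1,1,1,1,1,1,1,1,1,1,1,1,1,1,1,1,1,1,1,2).

Computing H_k = (kernel of ∂_k) / (image of ∂_{k+1}):

  H_0: rank C_0 − rank ∂_1 = 10 − 9 = 1, and the invariant factors of ∂_1 are all 1, so H_0 = Z.
  H_1: rank ker ∂_1 − rank ∂_2 = (30 − 9) − 20 = 1, and ∂_2 has invariant factor 2 > 1, so H_1 = Z ⊕ Z/2Z.
  H_2: rank ker ∂_2 − rank ∂_3 = (20 − 20) − 0 = 0, and there is no ∂_3, so H_2 = 0.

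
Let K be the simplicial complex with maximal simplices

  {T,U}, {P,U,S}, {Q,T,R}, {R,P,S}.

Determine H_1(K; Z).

K has 6 vertices, 9 edges, 3 triangles.
rank ∂_1 = 5, rank ∂_2 = 3 ⇒ b_1 = 9 − 5 − 3 = 1; all invariant factors of ∂_2 are 1 so no torsion. So H_1 ≅ Z.

H_1 = Z.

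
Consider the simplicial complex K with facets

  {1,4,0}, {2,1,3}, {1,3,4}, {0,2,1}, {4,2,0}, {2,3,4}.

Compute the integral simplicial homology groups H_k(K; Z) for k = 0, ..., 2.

We work with the vertex ordering 0 < 1 < 2 < 3 < 4. The simplices of K, each written with vertices in increasing order, are:

  0-simplices (5): [0], [1], [2], [3], [4]
  1-simplices (9): [0,1], [0,2], [0,4], [1,2], [1,3], [1,4], [2,3], [2,4], [3,4]
  2-simplices (6): [0,1,2], [0,1,4], [0,2,4], [1,2,3], [1,3,4], [2,3,4]

Hence C_0 ≅ Z^5, C_1 ≅ Z^9, C_2 ≅ Z^6.

The boundary map ∂_1: C_1 → C_0 maps an edge to its endpoints' difference, ∂[p,q] = q − p.
This gives a 5×9 integer matrix of rank 4; reducing to Smith normal form yields diagonal entries (1,1,1,1).

The boundary map ∂_2: C_2 → C_1 acts by ∂[p,q,r] = [q,r] − [p,r] + [p,q]. For instance
  ∂[2,3,4] = [3,4] − [2,4] + [2,3],
  ∂[1,3,4] = [3,4] − [1,4] + [1,3].
As a 9×6 matrix over Z this has rank 5, with invariant factors (1,1,1,1,1).

Now H_k = ker ∂_k / im ∂_{k+1}, so:

  H_0: rank C_0 − rank ∂_1 = 5 − 4 = 1, and the invariant factors of ∂_1 are all 1, so H_0 ≅ Z.
  H_1: rank ker ∂_1 − rank ∂_2 = (9 − 4) − 5 = 0, and the invariant factors of ∂_2 are all 1, so H_1 ≅ 0.
  H_2: rank ker ∂_2 − rank ∂_3 = (6 − 5) − 0 = 1, and there is no ∂_3, so H_2 ≅ Z.

As a check, the Euler characteristic is 5 − 9 + 6 = 2, which agrees with 1 − 0 + 1 = 2.

H_0 = Z,  H_1 = 0,  H_2 = Z.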